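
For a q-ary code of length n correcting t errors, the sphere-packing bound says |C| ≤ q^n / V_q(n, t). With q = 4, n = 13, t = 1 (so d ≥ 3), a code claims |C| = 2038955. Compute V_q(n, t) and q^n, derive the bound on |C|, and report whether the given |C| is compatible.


V_q(n, t) = 40, q^n = 67108864, Hamming bound = 1677721, |C| = 2038955 > bound (violated).

Step 1: Compute V_q(n, t) = Σ_{j=0}^1 C(n, j) (q−1)^j.
  j = 0: C(13,0)·(3)^0 = 1·1 = 1.
  j = 1: C(13,1)·(3)^1 = 13·3 = 39.
  V_q(n, t) = 1 + 39 = 40.
Step 2: q^n = 4^13 = 67108864.
Step 3: Hamming bound ⌊q^n / V_q(n,t)⌋ = ⌊67108864/40⌋ = 1677721.
Step 4: Compare |C| = 2038955 to 1677721: violated.
The claimed |C| lies above the Hamming bound, so no 4-ary code of length 13 with d ≥ 3 can have 2038955 codewords.


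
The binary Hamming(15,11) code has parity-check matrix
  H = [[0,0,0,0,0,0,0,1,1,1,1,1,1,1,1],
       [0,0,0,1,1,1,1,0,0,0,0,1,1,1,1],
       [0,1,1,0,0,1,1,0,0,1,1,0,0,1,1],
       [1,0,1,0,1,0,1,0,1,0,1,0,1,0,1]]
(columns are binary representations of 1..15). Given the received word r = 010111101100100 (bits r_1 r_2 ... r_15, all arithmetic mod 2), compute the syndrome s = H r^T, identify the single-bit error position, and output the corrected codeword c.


s = (1, 1, 0, 0)^T, error position = 12, corrected codeword c = 010111101101100

Compute s = H r^T mod 2 one row at a time:
  s_1 = 0 + 1 + 1 + 0 + 0 + 1 + 0 + 0 = 3 ≡ 1 (mod 2).
  s_2 = 1 + 1 + 1 + 1 + 0 + 1 + 0 + 0 = 5 ≡ 1 (mod 2).
  s_3 = 1 + 0 + 1 + 1 + 1 + 0 + 0 + 0 = 4 ≡ 0 (mod 2).
  s_4 = 0 + 0 + 1 + 1 + 1 + 0 + 1 + 0 = 4 ≡ 0 (mod 2).
s = (1, 1, 0, 0)^T — this equals column 12 of H (binary 1100), so error is at position 12.
Correct: flip bit 12 of r = 010111101100100 to get c = 010111101101100.


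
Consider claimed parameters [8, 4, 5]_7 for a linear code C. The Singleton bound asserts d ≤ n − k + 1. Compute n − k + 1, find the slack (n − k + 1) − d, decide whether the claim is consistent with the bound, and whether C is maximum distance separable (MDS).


Singleton RHS = n − k + 1 = 5, slack = 0, bound satisfied, MDS.

Singleton bound: d ≤ n − k + 1.
Here n = 8, k = 4, so n − k + 1 = 5.
Given d = 5, check d ≤ 5: YES.
Slack = (n − k + 1) − d = 0.
The code is MDS (slack = 0).
Description: the claimed parameters are [8, 4, 5]_7; such a code would be MDS (meets Singleton bound).


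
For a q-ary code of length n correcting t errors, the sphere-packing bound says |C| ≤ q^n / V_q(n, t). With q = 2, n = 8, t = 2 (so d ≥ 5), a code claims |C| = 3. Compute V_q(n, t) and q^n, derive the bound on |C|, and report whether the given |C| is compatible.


V_q(n, t) = 37, q^n = 256, Hamming bound = 6, |C| = 3 ≤ bound (satisfied).

Step 1: Compute V_q(n, t) = Σ_{j=0}^2 C(n, j) (q−1)^j.
  j = 0: C(8,0)·(1)^0 = 1·1 = 1.
  j = 1: C(8,1)·(1)^1 = 8·1 = 8.
  j = 2: C(8,2)·(1)^2 = 28·1 = 28.
  V_q(n, t) = 1 + 8 + 28 = 37.
Step 2: q^n = 2^8 = 256.
Step 3: Hamming bound ⌊q^n / V_q(n,t)⌋ = ⌊256/37⌋ = 6.
Step 4: Compare |C| = 3 to 6: satisfied.
The claimed |C| lies below the Hamming bound.


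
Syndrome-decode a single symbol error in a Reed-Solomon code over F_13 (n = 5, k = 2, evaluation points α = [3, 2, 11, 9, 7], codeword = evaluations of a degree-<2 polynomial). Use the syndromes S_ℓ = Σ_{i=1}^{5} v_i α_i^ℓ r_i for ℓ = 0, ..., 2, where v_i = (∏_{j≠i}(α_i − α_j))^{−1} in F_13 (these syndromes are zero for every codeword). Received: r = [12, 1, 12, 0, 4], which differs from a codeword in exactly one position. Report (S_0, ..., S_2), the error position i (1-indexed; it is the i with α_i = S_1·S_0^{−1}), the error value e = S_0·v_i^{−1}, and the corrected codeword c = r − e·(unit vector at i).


S = (4, 5, 3), error at position 3, error magnitude e = 3, c = [12, 1, 9, 0, 4].

Step 1: column multipliers v_i = (∏_{j≠i}(α_i − α_j))^{−1} mod 13.
  i = 1 (α = 3): (3−2)(3−11)(3−9)(3−7) = 1·(−8)·(−6)·(−4) = −192 ≡ 3, so v_1 = 3^{−1} = 9 (mod 13).
  i = 2 (α = 2): (2−3)(2−11)(2−9)(2−7) = (−1)·(−9)·(−7)·(−5) = 315 ≡ 3, so v_2 = 3^{−1} = 9 (mod 13).
  i = 3 (α = 11): (11−3)(11−2)(11−9)(11−7) = 8·9·2·4 = 576 ≡ 4, so v_3 = 4^{−1} = 10 (mod 13).
  i = 4 (α = 9): (9−3)(9−2)(9−11)(9−7) = 6·7·(−2)·2 = −168 ≡ 1, so v_4 = 1^{−1} = 1 (mod 13).
  i = 5 (α = 7): (7−3)(7−2)(7−11)(7−9) = 4·5·(−4)·(−2) = 160 ≡ 4, so v_5 = 4^{−1} = 10 (mod 13).
  v = [9, 9, 10, 1, 10].
Step 2: syndromes of r = [12, 1, 12, 0, 4] (all sums mod 13).
  S_0 = Σ v_i r_i = 9·12 + 9·1 + 10·12 + 1·0 + 10·4 = 277 ≡ 4.
  S_1 = Σ v_i α_i r_i = 9·3·12 + 9·2·1 + 10·11·12 + 1·9·0 + 10·7·4 = 1942 ≡ 5.
  α_i^2 mod 13 = [9, 4, 4, 3, 10].
  S_2 = Σ v_i α_i^2 r_i = 9·9·12 + 9·4·1 + 10·4·12 + 1·3·0 + 10·10·4 = 1888 ≡ 3.
  S = (4, 5, 3) ≠ 0, so r is not a codeword (an error is present).
Step 3: locate the error. For a single error e at position i, S_ℓ = v_i·e·α_i^ℓ, so α_err = S_1/S_0.
  S_0^{−1} = 4^{−1} = 10 (mod 13), so α_err = 5·10 = 50 ≡ 11 = α_3. Error position i = 3.
  Consistency check: S_2/S_1 = 3·8 = 24 ≡ 11 = α_err ✓ (single-error assumption holds).
Step 4: error magnitude e = S_0/v_3 = S_0·∏_{j≠3}(α_3 − α_j) = 4·4 = 16 ≡ 3 (mod 13).
Step 5: correct position 3: c_3 = r_3 − e = 12 − 3 ≡ 9 (mod 13). Hence c = [12, 1, 9, 0, 4].
  Check: interpolating c through the α_i gives m(x) = 5 + 11·x (degree < 2) with m(α_i) = c_i for every i, so c is indeed a codeword.


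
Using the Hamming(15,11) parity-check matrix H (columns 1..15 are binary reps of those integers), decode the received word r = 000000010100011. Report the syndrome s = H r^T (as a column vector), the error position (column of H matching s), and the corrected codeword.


s = (0, 0, 1, 1)^T, error position = 3, corrected codeword c = 001000010100011

Compute s = H r^T mod 2 one row at a time:
  s_1 = 1 + 0 + 1 + 0 + 0 + 0 + 1 + 1 = 4 ≡ 0 (mod 2).
  s_2 = 0 + 0 + 0 + 0 + 0 + 0 + 1 + 1 = 2 ≡ 0 (mod 2).
  s_3 = 0 + 0 + 0 + 0 + 1 + 0 + 1 + 1 = 3 ≡ 1 (mod 2).
  s_4 = 0 + 0 + 0 + 0 + 0 + 0 + 0 + 1 = 1 ≡ 1 (mod 2).
s = (0, 0, 1, 1)^T — this equals column 3 of H (binary 0011), so error is at position 3.
Correct: flip bit 3 of r = 000000010100011 to get c = 001000010100011.


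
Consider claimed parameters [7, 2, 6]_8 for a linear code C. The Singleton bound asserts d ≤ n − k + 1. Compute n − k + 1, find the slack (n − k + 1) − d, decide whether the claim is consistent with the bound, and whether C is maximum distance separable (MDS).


Singleton RHS = n − k + 1 = 6, slack = 0, bound satisfied, MDS.

Singleton bound: d ≤ n − k + 1.
Here n = 7, k = 2, so n − k + 1 = 6.
Given d = 6, check d ≤ 6: YES.
Slack = (n − k + 1) − d = 0.
The code is MDS (slack = 0).
Description: the claimed parameters are [7, 2, 6]_8; such a code would be MDS (meets Singleton bound).


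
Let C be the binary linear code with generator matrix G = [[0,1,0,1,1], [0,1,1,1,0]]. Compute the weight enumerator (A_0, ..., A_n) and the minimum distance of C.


Weight distribution: A_0 = 1, A_2 = 1, A_3 = 2. Minimum distance d = 2.

Enumerate all 2^2 = 4 messages m ∈ F_2^2.
For each, compute codeword c = mG in F_2^5, then tally its weight.
  m = 00 → c = 00000, weight = 0.
  m = 10 → c = 01011, weight = 3.
  m = 01 → c = 01110, weight = 3.
  m = 11 → c = 00101, weight = 2.
Tally weights:
  weight 0: 1 codewords.
  weight 2: 1 codewords.
  weight 3: 2 codewords.
Minimum distance d = smallest w > 0 with A_w > 0 = 2.
Sanity: Σ A_w = 4 = 2^2 = 4 ✓.


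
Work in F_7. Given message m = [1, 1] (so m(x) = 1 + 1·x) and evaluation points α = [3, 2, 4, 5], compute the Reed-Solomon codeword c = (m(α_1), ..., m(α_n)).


c = [4, 3, 5, 6]

Message polynomial: m(x) = 1 + 1·x (mod 7).
For each evaluation point α_i, compute m(α_i) mod 7:
  α_1 = 3: Horner steps 1 → 4, so m(3) = 4.
  α_2 = 2: Horner steps 1 → 3, so m(2) = 3.
  α_3 = 4: Horner steps 1 → 5, so m(4) = 5.
  α_4 = 5: Horner steps 1 → 6, so m(5) = 6.
Codeword c = [4, 3, 5, 6] ∈ F_7^4.


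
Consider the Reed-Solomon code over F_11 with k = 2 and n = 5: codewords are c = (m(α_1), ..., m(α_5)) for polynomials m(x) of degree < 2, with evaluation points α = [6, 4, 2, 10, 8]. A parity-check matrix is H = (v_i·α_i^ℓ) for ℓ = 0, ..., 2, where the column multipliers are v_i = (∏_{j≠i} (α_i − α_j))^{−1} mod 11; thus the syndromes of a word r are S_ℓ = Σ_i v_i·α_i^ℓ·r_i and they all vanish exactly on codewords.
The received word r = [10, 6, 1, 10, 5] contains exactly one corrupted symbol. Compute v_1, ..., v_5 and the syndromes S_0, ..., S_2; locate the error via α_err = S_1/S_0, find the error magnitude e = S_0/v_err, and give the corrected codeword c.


S = (6, 3, 7), error at position 1, error magnitude e = 10, c = [0, 6, 1, 10, 5].

Step 1: column multipliers v_i = (∏_{j≠i}(α_i − α_j))^{−1} mod 11.
  i = 1 (α = 6): (6−4)(6−2)(6−10)(6−8) = 2·4·(−4)·(−2) = 64 ≡ 9, so v_1 = 9^{−1} = 5 (mod 11).
  i = 2 (α = 4): (4−6)(4−2)(4−10)(4−8) = (−2)·2·(−6)·(−4) = −96 ≡ 3, so v_2 = 3^{−1} = 4 (mod 11).
  i = 3 (α = 2): (2−6)(2−4)(2−10)(2−8) = (−4)·(−2)·(−8)·(−6) = 384 ≡ 10, so v_3 = 10^{−1} = 10 (mod 11).
  i = 4 (α = 10): (10−6)(10−4)(10−2)(10−8) = 4·6·8·2 = 384 ≡ 10, so v_4 = 10^{−1} = 10 (mod 11).
  i = 5 (α = 8): (8−6)(8−4)(8−2)(8−10) = 2·4·6·(−2) = −96 ≡ 3, so v_5 = 3^{−1} = 4 (mod 11).
  v = [5, 4, 10, 10, 4].
Step 2: syndromes of r = [10, 6, 1, 10, 5] (all sums mod 11).
  S_0 = Σ v_i r_i = 5·10 + 4·6 + 10·1 + 10·10 + 4·5 = 204 ≡ 6.
  S_1 = Σ v_i α_i r_i = 5·6·10 + 4·4·6 + 10·2·1 + 10·10·10 + 4·8·5 = 1576 ≡ 3.
  α_i^2 mod 11 = [3, 5, 4, 1, 9].
  S_2 = Σ v_i α_i^2 r_i = 5·3·10 + 4·5·6 + 10·4·1 + 10·1·10 + 4·9·5 = 590 ≡ 7.
  S = (6, 3, 7) ≠ 0, so r is not a codeword (an error is present).
Step 3: locate the error. For a single error e at position i, S_ℓ = v_i·e·α_i^ℓ, so α_err = S_1/S_0.
  S_0^{−1} = 6^{−1} = 2 (mod 11), so α_err = 3·2 = 6 ≡ 6 = α_1. Error position i = 1.
  Consistency check: S_2/S_1 = 7·4 = 28 ≡ 6 = α_err ✓ (single-error assumption holds).
Step 4: error magnitude e = S_0/v_1 = S_0·∏_{j≠1}(α_1 − α_j) = 6·9 = 54 ≡ 10 (mod 11).
Step 5: correct position 1: c_1 = r_1 − e = 10 − 10 ≡ 0 (mod 11). Hence c = [0, 6, 1, 10, 5].
  Check: interpolating c through the α_i gives m(x) = 7 + 8·x (degree < 2) with m(α_i) = c_i for every i, so c is indeed a codeword.


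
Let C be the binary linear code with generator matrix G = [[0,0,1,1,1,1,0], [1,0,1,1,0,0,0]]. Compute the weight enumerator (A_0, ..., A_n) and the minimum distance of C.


Weight distribution: A_0 = 1, A_3 = 2, A_4 = 1. Minimum distance d = 3.

Enumerate all 2^2 = 4 messages m ∈ F_2^2.
For each, compute codeword c = mG in F_2^7, then tally its weight.
  m = 00 → c = 0000000, weight = 0.
  m = 10 → c = 0011110, weight = 4.
  m = 01 → c = 1011000, weight = 3.
  m = 11 → c = 1000110, weight = 3.
Tally weights:
  weight 0: 1 codewords.
  weight 3: 2 codewords.
  weight 4: 1 codewords.
Minimum distance d = smallest w > 0 with A_w > 0 = 3.
Sanity: Σ A_w = 4 = 2^2 = 4 ✓.


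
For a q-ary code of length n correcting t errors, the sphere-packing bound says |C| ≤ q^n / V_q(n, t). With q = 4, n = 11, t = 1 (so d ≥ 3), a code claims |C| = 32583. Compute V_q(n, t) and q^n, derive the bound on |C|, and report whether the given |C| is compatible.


V_q(n, t) = 34, q^n = 4194304, Hamming bound = 123361, |C| = 32583 ≤ bound (satisfied).

Step 1: Compute V_q(n, t) = Σ_{j=0}^1 C(n, j) (q−1)^j.
  j = 0: C(11,0)·(3)^0 = 1·1 = 1.
  j = 1: C(11,1)·(3)^1 = 11·3 = 33.
  V_q(n, t) = 1 + 33 = 34.
Step 2: q^n = 4^11 = 4194304.
Step 3: Hamming bound ⌊q^n / V_q(n,t)⌋ = ⌊4194304/34⌋ = 123361.
Step 4: Compare |C| = 32583 to 123361: satisfied.
The claimed |C| lies below the Hamming bound.


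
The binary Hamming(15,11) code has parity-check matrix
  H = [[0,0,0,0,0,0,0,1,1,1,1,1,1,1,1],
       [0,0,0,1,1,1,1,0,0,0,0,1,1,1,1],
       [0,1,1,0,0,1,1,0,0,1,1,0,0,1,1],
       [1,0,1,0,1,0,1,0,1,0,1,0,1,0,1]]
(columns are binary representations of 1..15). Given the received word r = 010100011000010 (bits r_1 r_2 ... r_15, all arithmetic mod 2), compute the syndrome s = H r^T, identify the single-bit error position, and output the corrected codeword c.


s = (1, 0, 0, 1)^T, error position = 9, corrected codeword c = 010100010000010

Compute s = H r^T mod 2 one row at a time:
  s_1 = 1 + 1 + 0 + 0 + 0 + 0 + 1 + 0 = 3 ≡ 1 (mod 2).
  s_2 = 1 + 0 + 0 + 0 + 0 + 0 + 1 + 0 = 2 ≡ 0 (mod 2).
  s_3 = 1 + 0 + 0 + 0 + 0 + 0 + 1 + 0 = 2 ≡ 0 (mod 2).
  s_4 = 0 + 0 + 0 + 0 + 1 + 0 + 0 + 0 = 1 ≡ 1 (mod 2).
s = (1, 0, 0, 1)^T — this equals column 9 of H (binary 1001), so error is at position 9.
Correct: flip bit 9 of r = 010100011000010 to get c = 010100010000010.


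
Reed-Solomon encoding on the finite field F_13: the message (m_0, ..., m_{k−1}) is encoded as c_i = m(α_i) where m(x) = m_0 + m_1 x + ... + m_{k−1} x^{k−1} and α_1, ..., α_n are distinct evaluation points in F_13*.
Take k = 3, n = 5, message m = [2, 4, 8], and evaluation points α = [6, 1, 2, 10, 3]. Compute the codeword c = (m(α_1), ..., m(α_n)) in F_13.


c = [2, 1, 3, 10, 8]

Message polynomial: m(x) = 2 + 4·x + 8·x^2 (mod 13).
For each evaluation point α_i, compute m(α_i) mod 13:
  α_1 = 6: Horner steps 8 → 0 → 2, so m(6) = 2.
  α_2 = 1: Horner steps 8 → 12 → 1, so m(1) = 1.
  α_3 = 2: Horner steps 8 → 7 → 3, so m(2) = 3.
  α_4 = 10: Horner steps 8 → 6 → 10, so m(10) = 10.
  α_5 = 3: Horner steps 8 → 2 → 8, so m(3) = 8.
Codeword c = [2, 1, 3, 10, 8] ∈ F_13^5.


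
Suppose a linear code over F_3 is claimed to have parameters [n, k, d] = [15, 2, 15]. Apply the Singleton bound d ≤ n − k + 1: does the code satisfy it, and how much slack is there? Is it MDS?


Singleton RHS = n − k + 1 = 14, slack = -1, bound violated (no such code; not MDS).

Singleton bound: d ≤ n − k + 1.
Here n = 15, k = 2, so n − k + 1 = 14.
Given d = 15, check d ≤ 14: NO.
Slack = (n − k + 1) − d = -1.
The slack is negative: d = 15 exceeds n − k + 1 = 14 by 1, so the Singleton bound is violated and no linear [15, 2, 15]_3 code can exist. In particular it is not MDS (MDS requires d = n − k + 1 exactly).
Description: the claimed parameters are [15, 2, 15]_3; such a code would be impossible (violates the Singleton bound).


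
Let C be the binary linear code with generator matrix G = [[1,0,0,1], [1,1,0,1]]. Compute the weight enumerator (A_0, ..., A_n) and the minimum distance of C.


Weight distribution: A_0 = 1, A_1 = 1, A_2 = 1, A_3 = 1. Minimum distance d = 1.

Enumerate all 2^2 = 4 messages m ∈ F_2^2.
For each, compute codeword c = mG in F_2^4, then tally its weight.
  m = 00 → c = 0000, weight = 0.
  m = 10 → c = 1001, weight = 2.
  m = 01 → c = 1101, weight = 3.
  m = 11 → c = 0100, weight = 1.
Tally weights:
  weight 0: 1 codewords.
  weight 1: 1 codewords.
  weight 2: 1 codewords.
  weight 3: 1 codewords.
Minimum distance d = smallest w > 0 with A_w > 0 = 1.
Sanity: Σ A_w = 4 = 2^2 = 4 ✓.


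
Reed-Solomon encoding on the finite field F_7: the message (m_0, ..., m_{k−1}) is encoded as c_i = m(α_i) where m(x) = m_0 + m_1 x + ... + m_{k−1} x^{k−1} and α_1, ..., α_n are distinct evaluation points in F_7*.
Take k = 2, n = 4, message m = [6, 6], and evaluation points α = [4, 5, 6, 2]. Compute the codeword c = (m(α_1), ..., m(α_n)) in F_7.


c = [2, 1, 0, 4]

Message polynomial: m(x) = 6 + 6·x (mod 7).
For each evaluation point α_i, compute m(α_i) mod 7:
  α_1 = 4: Horner steps 6 → 2, so m(4) = 2.
  α_2 = 5: Horner steps 6 → 1, so m(5) = 1.
  α_3 = 6: Horner steps 6 → 0, so m(6) = 0.
  α_4 = 2: Horner steps 6 → 4, so m(2) = 4.
Codeword c = [2, 1, 0, 4] ∈ F_7^4.


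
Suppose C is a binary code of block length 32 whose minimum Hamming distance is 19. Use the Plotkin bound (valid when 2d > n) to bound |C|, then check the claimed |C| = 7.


Plotkin bound M ≤ 6; given |C| = 7 > bound (violated).

Check applicability: 2d = 38, n = 32.
2d − n = 6 > 0, so Plotkin applies.
Compute d/(2d−n) = 19/6 ≈ 3.1667.
⌊d/(2d−n)⌋ = 3.
Plotkin bound: M ≤ 2·3 = 6.
Given |C| = 7, check: VIOLATED.
This |C| is above the Plotkin bound, so no binary code with n = 32, d = 19 and 7 codewords exists.


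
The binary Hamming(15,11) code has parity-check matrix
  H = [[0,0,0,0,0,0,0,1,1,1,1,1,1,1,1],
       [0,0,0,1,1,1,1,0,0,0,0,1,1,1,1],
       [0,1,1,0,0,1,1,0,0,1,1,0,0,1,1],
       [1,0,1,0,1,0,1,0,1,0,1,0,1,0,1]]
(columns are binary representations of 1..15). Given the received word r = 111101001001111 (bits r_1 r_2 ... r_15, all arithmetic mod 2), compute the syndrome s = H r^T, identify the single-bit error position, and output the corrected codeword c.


s = (1, 0, 1, 1)^T, error position = 11, corrected codeword c = 111101001011111

Compute s = H r^T mod 2 one row at a time:
  s_1 = 0 + 1 + 0 + 0 + 1 + 1 + 1 + 1 = 5 ≡ 1 (mod 2).
  s_2 = 1 + 0 + 1 + 0 + 1 + 1 + 1 + 1 = 6 ≡ 0 (mod 2).
  s_3 = 1 + 1 + 1 + 0 + 0 + 0 + 1 + 1 = 5 ≡ 1 (mod 2).
  s_4 = 1 + 1 + 0 + 0 + 1 + 0 + 1 + 1 = 5 ≡ 1 (mod 2).
s = (1, 0, 1, 1)^T — this equals column 11 of H (binary 1011), so error is at position 11.
Correct: flip bit 11 of r = 111101001001111 to get c = 111101001011111.


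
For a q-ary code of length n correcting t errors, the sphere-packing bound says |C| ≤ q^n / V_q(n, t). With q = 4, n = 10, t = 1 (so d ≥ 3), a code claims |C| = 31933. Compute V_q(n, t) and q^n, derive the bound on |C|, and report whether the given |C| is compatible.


V_q(n, t) = 31, q^n = 1048576, Hamming bound = 33825, |C| = 31933 ≤ bound (satisfied).

Step 1: Compute V_q(n, t) = Σ_{j=0}^1 C(n, j) (q−1)^j.
  j = 0: C(10,0)·(3)^0 = 1·1 = 1.
  j = 1: C(10,1)·(3)^1 = 10·3 = 30.
  V_q(n, t) = 1 + 30 = 31.
Step 2: q^n = 4^10 = 1048576.
Step 3: Hamming bound ⌊q^n / V_q(n,t)⌋ = ⌊1048576/31⌋ = 33825.
Step 4: Compare |C| = 31933 to 33825: satisfied.
The claimed |C| lies below the Hamming bound.


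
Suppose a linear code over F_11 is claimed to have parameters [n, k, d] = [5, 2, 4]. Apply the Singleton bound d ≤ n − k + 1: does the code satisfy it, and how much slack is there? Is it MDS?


Singleton RHS = n − k + 1 = 4, slack = 0, bound satisfied, MDS.

Singleton bound: d ≤ n − k + 1.
Here n = 5, k = 2, so n − k + 1 = 4.
Given d = 4, check d ≤ 4: YES.
Slack = (n − k + 1) − d = 0.
The code is MDS (slack = 0).
Description: the claimed parameters are [5, 2, 4]_11; such a code would be MDS (meets Singleton bound).


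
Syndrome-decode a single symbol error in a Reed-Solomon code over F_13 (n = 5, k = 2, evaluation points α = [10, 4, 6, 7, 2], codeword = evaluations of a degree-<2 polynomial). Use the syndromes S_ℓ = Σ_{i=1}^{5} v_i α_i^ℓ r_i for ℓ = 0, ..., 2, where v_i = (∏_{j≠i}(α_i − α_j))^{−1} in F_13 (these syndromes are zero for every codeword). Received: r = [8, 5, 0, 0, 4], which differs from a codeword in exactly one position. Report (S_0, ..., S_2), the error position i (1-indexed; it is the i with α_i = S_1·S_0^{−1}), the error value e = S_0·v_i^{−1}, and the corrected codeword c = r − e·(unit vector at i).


S = (12, 7, 3), error at position 3, error magnitude e = 7, c = [8, 5, 6, 0, 4].

Step 1: column multipliers v_i = (∏_{j≠i}(α_i − α_j))^{−1} mod 13.
  i = 1 (α = 10): (10−4)(10−6)(10−7)(10−2) = 6·4·3·8 = 576 ≡ 4, so v_1 = 4^{−1} = 10 (mod 13).
  i = 2 (α = 4): (4−10)(4−6)(4−7)(4−2) = (−6)·(−2)·(−3)·2 = −72 ≡ 6, so v_2 = 6^{−1} = 11 (mod 13).
  i = 3 (α = 6): (6−10)(6−4)(6−7)(6−2) = (−4)·2·(−1)·4 = 32 ≡ 6, so v_3 = 6^{−1} = 11 (mod 13).
  i = 4 (α = 7): (7−10)(7−4)(7−6)(7−2) = (−3)·3·1·5 = −45 ≡ 7, so v_4 = 7^{−1} = 2 (mod 13).
  i = 5 (α = 2): (2−10)(2−4)(2−6)(2−7) = (−8)·(−2)·(−4)·(−5) = 320 ≡ 8, so v_5 = 8^{−1} = 5 (mod 13).
  v = [10, 11, 11, 2, 5].
Step 2: syndromes of r = [8, 5, 0, 0, 4] (all sums mod 13).
  S_0 = Σ v_i r_i = 10·8 + 11·5 + 11·0 + 2·0 + 5·4 = 155 ≡ 12.
  S_1 = Σ v_i α_i r_i = 10·10·8 + 11·4·5 + 11·6·0 + 2·7·0 + 5·2·4 = 1060 ≡ 7.
  α_i^2 mod 13 = [9, 3, 10, 10, 4].
  S_2 = Σ v_i α_i^2 r_i = 10·9·8 + 11·3·5 + 11·10·0 + 2·10·0 + 5·4·4 = 965 ≡ 3.
  S = (12, 7, 3) ≠ 0, so r is not a codeword (an error is present).
Step 3: locate the error. For a single error e at position i, S_ℓ = v_i·e·α_i^ℓ, so α_err = S_1/S_0.
  S_0^{−1} = 12^{−1} = 12 (mod 13), so α_err = 7·12 = 84 ≡ 6 = α_3. Error position i = 3.
  Consistency check: S_2/S_1 = 3·2 = 6 ≡ 6 = α_err ✓ (single-error assumption holds).
Step 4: error magnitude e = S_0/v_3 = S_0·∏_{j≠3}(α_3 − α_j) = 12·6 = 72 ≡ 7 (mod 13).
Step 5: correct position 3: c_3 = r_3 − e = 0 − 7 ≡ 6 (mod 13). Hence c = [8, 5, 6, 0, 4].
  Check: interpolating c through the α_i gives m(x) = 3 + 7·x (degree < 2) with m(α_i) = c_i for every i, so c is indeed a codeword.


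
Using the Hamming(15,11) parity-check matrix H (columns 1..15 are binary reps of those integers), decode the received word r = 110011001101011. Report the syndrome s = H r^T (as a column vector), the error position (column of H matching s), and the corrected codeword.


s = (1, 1, 1, 0)^T, error position = 14, corrected codeword c = 110011001101001

Compute s = H r^T mod 2 one row at a time:
  s_1 = 0 + 1 + 1 + 0 + 1 + 0 + 1 + 1 = 5 ≡ 1 (mod 2).
  s_2 = 0 + 1 + 1 + 0 + 1 + 0 + 1 + 1 = 5 ≡ 1 (mod 2).
  s_3 = 1 + 0 + 1 + 0 + 1 + 0 + 1 + 1 = 5 ≡ 1 (mod 2).
  s_4 = 1 + 0 + 1 + 0 + 1 + 0 + 0 + 1 = 4 ≡ 0 (mod 2).
s = (1, 1, 1, 0)^T — this equals column 14 of H (binary 1110), so error is at position 14.
Correct: flip bit 14 of r = 110011001101011 to get c = 110011001101001.


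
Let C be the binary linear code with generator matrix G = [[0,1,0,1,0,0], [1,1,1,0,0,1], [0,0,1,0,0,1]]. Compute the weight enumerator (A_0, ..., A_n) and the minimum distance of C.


Weight distribution: A_0 = 1, A_2 = 4, A_4 = 3. Minimum distance d = 2.

Enumerate all 2^3 = 8 messages m ∈ F_2^3.
For each, compute codeword c = mG in F_2^6, then tally its weight.
  m = 000 → c = 000000, weight = 0.
  m = 100 → c = 010100, weight = 2.
  m = 010 → c = 111001, weight = 4.
  m = 110 → c = 101101, weight = 4.
  m = 001 → c = 001001, weight = 2.
  m = 101 → c = 011101, weight = 4.
  m = 011 → c = 110000, weight = 2.
  m = 111 → c = 100100, weight = 2.
Tally weights:
  weight 0: 1 codewords.
  weight 2: 4 codewords.
  weight 4: 3 codewords.
Minimum distance d = smallest w > 0 with A_w > 0 = 2.
Sanity: Σ A_w = 8 = 2^3 = 8 ✓.


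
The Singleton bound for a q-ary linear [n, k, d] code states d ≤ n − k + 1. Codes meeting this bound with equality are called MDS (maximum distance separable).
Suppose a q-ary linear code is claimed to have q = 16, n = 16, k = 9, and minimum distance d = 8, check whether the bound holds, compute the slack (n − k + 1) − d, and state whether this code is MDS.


Singleton RHS = n − k + 1 = 8, slack = 0, bound satisfied, MDS.

Singleton bound: d ≤ n − k + 1.
Here n = 16, k = 9, so n − k + 1 = 8.
Given d = 8, check d ≤ 8: YES.
Slack = (n − k + 1) − d = 0.
The code is MDS (slack = 0).
Description: the claimed parameters are [16, 9, 8]_16; such a code would be MDS (meets Singleton bound).


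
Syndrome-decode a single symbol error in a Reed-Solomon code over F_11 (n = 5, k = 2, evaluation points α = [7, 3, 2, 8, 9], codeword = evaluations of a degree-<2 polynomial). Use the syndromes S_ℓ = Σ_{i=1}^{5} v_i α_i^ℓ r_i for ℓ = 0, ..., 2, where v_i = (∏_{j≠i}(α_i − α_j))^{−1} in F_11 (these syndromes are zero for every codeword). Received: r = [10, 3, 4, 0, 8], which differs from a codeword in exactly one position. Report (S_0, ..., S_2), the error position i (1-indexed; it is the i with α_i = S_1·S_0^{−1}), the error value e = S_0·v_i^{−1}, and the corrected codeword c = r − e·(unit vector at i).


S = (8, 9, 6), error at position 4, error magnitude e = 2, c = [10, 3, 4, 9, 8].

Step 1: column multipliers v_i = (∏_{j≠i}(α_i − α_j))^{−1} mod 11.
  i = 1 (α = 7): (7−3)(7−2)(7−8)(7−9) = 4·5·(−1)·(−2) = 40 ≡ 7, so v_1 = 7^{−1} = 8 (mod 11).
  i = 2 (α = 3): (3−7)(3−2)(3−8)(3−9) = (−4)·1·(−5)·(−6) = −120 ≡ 1, so v_2 = 1^{−1} = 1 (mod 11).
  i = 3 (α = 2): (2−7)(2−3)(2−8)(2−9) = (−5)·(−1)·(−6)·(−7) = 210 ≡ 1, so v_3 = 1^{−1} = 1 (mod 11).
  i = 4 (α = 8): (8−7)(8−3)(8−2)(8−9) = 1·5·6·(−1) = −30 ≡ 3, so v_4 = 3^{−1} = 4 (mod 11).
  i = 5 (α = 9): (9−7)(9−3)(9−2)(9−8) = 2·6·7·1 = 84 ≡ 7, so v_5 = 7^{−1} = 8 (mod 11).
  v = [8, 1, 1, 4, 8].
Step 2: syndromes of r = [10, 3, 4, 0, 8] (all sums mod 11).
  S_0 = Σ v_i r_i = 8·10 + 1·3 + 1·4 + 4·0 + 8·8 = 151 ≡ 8.
  S_1 = Σ v_i α_i r_i = 8·7·10 + 1·3·3 + 1·2·4 + 4·8·0 + 8·9·8 = 1153 ≡ 9.
  α_i^2 mod 11 = [5, 9, 4, 9, 4].
  S_2 = Σ v_i α_i^2 r_i = 8·5·10 + 1·9·3 + 1·4·4 + 4·9·0 + 8·4·8 = 699 ≡ 6.
  S = (8, 9, 6) ≠ 0, so r is not a codeword (an error is present).
Step 3: locate the error. For a single error e at position i, S_ℓ = v_i·e·α_i^ℓ, so α_err = S_1/S_0.
  S_0^{−1} = 8^{−1} = 7 (mod 11), so α_err = 9·7 = 63 ≡ 8 = α_4. Error position i = 4.
  Consistency check: S_2/S_1 = 6·5 = 30 ≡ 8 = α_err ✓ (single-error assumption holds).
Step 4: error magnitude e = S_0/v_4 = S_0·∏_{j≠4}(α_4 − α_j) = 8·3 = 24 ≡ 2 (mod 11).
Step 5: correct position 4: c_4 = r_4 − e = 0 − 2 ≡ 9 (mod 11). Hence c = [10, 3, 4, 9, 8].
  Check: interpolating c through the α_i gives m(x) = 6 + 10·x (degree < 2) with m(α_i) = c_i for every i, so c is indeed a codeword.


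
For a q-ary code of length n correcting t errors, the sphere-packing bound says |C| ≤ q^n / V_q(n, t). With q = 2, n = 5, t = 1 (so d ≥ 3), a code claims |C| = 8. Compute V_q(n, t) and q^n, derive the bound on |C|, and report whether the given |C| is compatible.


V_q(n, t) = 6, q^n = 32, Hamming bound = 5, |C| = 8 > bound (violated).

Step 1: Compute V_q(n, t) = Σ_{j=0}^1 C(n, j) (q−1)^j.
  j = 0: C(5,0)·(1)^0 = 1·1 = 1.
  j = 1: C(5,1)·(1)^1 = 5·1 = 5.
  V_q(n, t) = 1 + 5 = 6.
Step 2: q^n = 2^5 = 32.
Step 3: Hamming bound ⌊q^n / V_q(n,t)⌋ = ⌊32/6⌋ = 5.
Step 4: Compare |C| = 8 to 5: violated.
The claimed |C| lies above the Hamming bound, so no 2-ary code of length 5 with d ≥ 3 can have 8 codewords.


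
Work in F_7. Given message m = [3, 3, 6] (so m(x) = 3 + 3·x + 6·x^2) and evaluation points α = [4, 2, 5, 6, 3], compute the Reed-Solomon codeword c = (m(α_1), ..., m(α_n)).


c = [6, 5, 0, 6, 3]

Message polynomial: m(x) = 3 + 3·x + 6·x^2 (mod 7).
For each evaluation point α_i, compute m(α_i) mod 7:
  α_1 = 4: Horner steps 6 → 6 → 6, so m(4) = 6.
  α_2 = 2: Horner steps 6 → 1 → 5, so m(2) = 5.
  α_3 = 5: Horner steps 6 → 5 → 0, so m(5) = 0.
  α_4 = 6: Horner steps 6 → 4 → 6, so m(6) = 6.
  α_5 = 3: Horner steps 6 → 0 → 3, so m(3) = 3.
Codeword c = [6, 5, 0, 6, 3] ∈ F_7^5.


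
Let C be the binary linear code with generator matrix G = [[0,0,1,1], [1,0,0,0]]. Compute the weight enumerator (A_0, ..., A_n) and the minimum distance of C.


Weight distribution: A_0 = 1, A_1 = 1, A_2 = 1, A_3 = 1. Minimum distance d = 1.

Enumerate all 2^2 = 4 messages m ∈ F_2^2.
For each, compute codeword c = mG in F_2^4, then tally its weight.
  m = 00 → c = 0000, weight = 0.
  m = 10 → c = 0011, weight = 2.
  m = 01 → c = 1000, weight = 1.
  m = 11 → c = 1011, weight = 3.
Tally weights:
  weight 0: 1 codewords.
  weight 1: 1 codewords.
  weight 2: 1 codewords.
  weight 3: 1 codewords.
Minimum distance d = smallest w > 0 with A_w > 0 = 1.
Sanity: Σ A_w = 4 = 2^2 = 4 ✓.


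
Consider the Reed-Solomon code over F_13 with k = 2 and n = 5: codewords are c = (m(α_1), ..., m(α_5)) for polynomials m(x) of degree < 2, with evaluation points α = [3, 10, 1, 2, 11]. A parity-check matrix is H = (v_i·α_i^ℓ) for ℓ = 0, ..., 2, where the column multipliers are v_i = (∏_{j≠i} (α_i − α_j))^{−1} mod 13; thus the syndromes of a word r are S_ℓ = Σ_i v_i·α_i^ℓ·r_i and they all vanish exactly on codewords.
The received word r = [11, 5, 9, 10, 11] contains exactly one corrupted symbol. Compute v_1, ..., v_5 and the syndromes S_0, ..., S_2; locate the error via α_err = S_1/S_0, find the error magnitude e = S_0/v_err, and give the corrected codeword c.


S = (1, 11, 4), error at position 5, error magnitude e = 5, c = [11, 5, 9, 10, 6].

Step 1: column multipliers v_i = (∏_{j≠i}(α_i − α_j))^{−1} mod 13.
  i = 1 (α = 3): (3−10)(3−1)(3−2)(3−11) = (−7)·2·1·(−8) = 112 ≡ 8, so v_1 = 8^{−1} = 5 (mod 13).
  i = 2 (α = 10): (10−3)(10−1)(10−2)(10−11) = 7·9·8·(−1) = −504 ≡ 3, so v_2 = 3^{−1} = 9 (mod 13).
  i = 3 (α = 1): (1−3)(1−10)(1−2)(1−11) = (−2)·(−9)·(−1)·(−10) = 180 ≡ 11, so v_3 = 11^{−1} = 6 (mod 13).
  i = 4 (α = 2): (2−3)(2−10)(2−1)(2−11) = (−1)·(−8)·1·(−9) = −72 ≡ 6, so v_4 = 6^{−1} = 11 (mod 13).
  i = 5 (α = 11): (11−3)(11−10)(11−1)(11−2) = 8·1·10·9 = 720 ≡ 5, so v_5 = 5^{−1} = 8 (mod 13).
  v = [5, 9, 6, 11, 8].
Step 2: syndromes of r = [11, 5, 9, 10, 11] (all sums mod 13).
  S_0 = Σ v_i r_i = 5·11 + 9·5 + 6·9 + 11·10 + 8·11 = 352 ≡ 1.
  S_1 = Σ v_i α_i r_i = 5·3·11 + 9·10·5 + 6·1·9 + 11·2·10 + 8·11·11 = 1857 ≡ 11.
  α_i^2 mod 13 = [9, 9, 1, 4, 4].
  S_2 = Σ v_i α_i^2 r_i = 5·9·11 + 9·9·5 + 6·1·9 + 11·4·10 + 8·4·11 = 1746 ≡ 4.
  S = (1, 11, 4) ≠ 0, so r is not a codeword (an error is present).
Step 3: locate the error. For a single error e at position i, S_ℓ = v_i·e·α_i^ℓ, so α_err = S_1/S_0.
  S_0^{−1} = 1^{−1} = 1 (mod 13), so α_err = 11·1 = 11 ≡ 11 = α_5. Error position i = 5.
  Consistency check: S_2/S_1 = 4·6 = 24 ≡ 11 = α_err ✓ (single-error assumption holds).
Step 4: error magnitude e = S_0/v_5 = S_0·∏_{j≠5}(α_5 − α_j) = 1·5 = 5 ≡ 5 (mod 13).
Step 5: correct position 5: c_5 = r_5 − e = 11 − 5 ≡ 6 (mod 13). Hence c = [11, 5, 9, 10, 6].
  Check: interpolating c through the α_i gives m(x) = 8 + 1·x (degree < 2) with m(α_i) = c_i for every i, so c is indeed a codeword.


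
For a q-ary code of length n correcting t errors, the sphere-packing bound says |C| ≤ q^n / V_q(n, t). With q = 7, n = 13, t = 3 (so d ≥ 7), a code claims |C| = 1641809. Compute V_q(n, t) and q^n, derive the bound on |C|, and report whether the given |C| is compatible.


V_q(n, t) = 64663, q^n = 96889010407, Hamming bound = 1498368, |C| = 1641809 > bound (violated).

Step 1: Compute V_q(n, t) = Σ_{j=0}^3 C(n, j) (q−1)^j.
  j = 0: C(13,0)·(6)^0 = 1·1 = 1.
  j = 1: C(13,1)·(6)^1 = 13·6 = 78.
  j = 2: C(13,2)·(6)^2 = 78·36 = 2808.
  j = 3: C(13,3)·(6)^3 = 286·216 = 61776.
  V_q(n, t) = 1 + 78 + 2808 + 61776 = 64663.
Step 2: q^n = 7^13 = 96889010407.
Step 3: Hamming bound ⌊q^n / V_q(n,t)⌋ = ⌊96889010407/64663⌋ = 1498368.
Step 4: Compare |C| = 1641809 to 1498368: violated.
The claimed |C| lies above the Hamming bound, so no 7-ary code of length 13 with d ≥ 7 can have 1641809 codewords.


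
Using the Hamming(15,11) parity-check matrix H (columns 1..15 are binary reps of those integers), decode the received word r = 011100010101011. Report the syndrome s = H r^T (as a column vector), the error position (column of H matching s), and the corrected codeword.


s = (1, 0, 1, 0)^T, error position = 10, corrected codeword c = 011100010001011

Compute s = H r^T mod 2 one row at a time:
  s_1 = 1 + 0 + 1 + 0 + 1 + 0 + 1 + 1 = 5 ≡ 1 (mod 2).
  s_2 = 1 + 0 + 0 + 0 + 1 + 0 + 1 + 1 = 4 ≡ 0 (mod 2).
  s_3 = 1 + 1 + 0 + 0 + 1 + 0 + 1 + 1 = 5 ≡ 1 (mod 2).
  s_4 = 0 + 1 + 0 + 0 + 0 + 0 + 0 + 1 = 2 ≡ 0 (mod 2).
s = (1, 0, 1, 0)^T — this equals column 10 of H (binary 1010), so error is at position 10.
Correct: flip bit 10 of r = 011100010101011 to get c = 011100010001011.


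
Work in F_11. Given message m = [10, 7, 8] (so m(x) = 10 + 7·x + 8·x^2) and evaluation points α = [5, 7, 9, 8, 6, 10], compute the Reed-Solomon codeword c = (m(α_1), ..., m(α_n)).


c = [3, 0, 6, 6, 10, 0]

Message polynomial: m(x) = 10 + 7·x + 8·x^2 (mod 11).
For each evaluation point α_i, compute m(α_i) mod 11:
  α_1 = 5: Horner steps 8 → 3 → 3, so m(5) = 3.
  α_2 = 7: Horner steps 8 → 8 → 0, so m(7) = 0.
  α_3 = 9: Horner steps 8 → 2 → 6, so m(9) = 6.
  α_4 = 8: Horner steps 8 → 5 → 6, so m(8) = 6.
  α_5 = 6: Horner steps 8 → 0 → 10, so m(6) = 10.
  α_6 = 10: Horner steps 8 → 10 → 0, so m(10) = 0.
Codeword c = [3, 0, 6, 6, 10, 0] ∈ F_11^6.


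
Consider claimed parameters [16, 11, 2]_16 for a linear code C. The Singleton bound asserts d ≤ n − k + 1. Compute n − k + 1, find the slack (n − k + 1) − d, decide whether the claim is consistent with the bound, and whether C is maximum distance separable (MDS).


Singleton RHS = n − k + 1 = 6, slack = 4, bound satisfied, not MDS.

Singleton bound: d ≤ n − k + 1.
Here n = 16, k = 11, so n − k + 1 = 6.
Given d = 2, check d ≤ 6: YES.
Slack = (n − k + 1) − d = 4.
The code is NOT MDS (slack = 4 > 0).
Description: the claimed parameters are [16, 11, 2]_16; such a code would be non-MDS.


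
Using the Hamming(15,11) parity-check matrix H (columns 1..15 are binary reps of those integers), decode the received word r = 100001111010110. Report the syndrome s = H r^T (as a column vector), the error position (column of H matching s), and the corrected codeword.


s = (1, 0, 0, 1)^T, error position = 9, corrected codeword c = 100001110010110

Compute s = H r^T mod 2 one row at a time:
  s_1 = 1 + 1 + 0 + 1 + 0 + 1 + 1 + 0 = 5 ≡ 1 (mod 2).
  s_2 = 0 + 0 + 1 + 1 + 0 + 1 + 1 + 0 = 4 ≡ 0 (mod 2).
  s_3 = 0 + 0 + 1 + 1 + 0 + 1 + 1 + 0 = 4 ≡ 0 (mod 2).
  s_4 = 1 + 0 + 0 + 1 + 1 + 1 + 1 + 0 = 5 ≡ 1 (mod 2).
s = (1, 0, 0, 1)^T — this equals column 9 of H (binary 1001), so error is at position 9.
Correct: flip bit 9 of r = 100001111010110 to get c = 100001110010110.


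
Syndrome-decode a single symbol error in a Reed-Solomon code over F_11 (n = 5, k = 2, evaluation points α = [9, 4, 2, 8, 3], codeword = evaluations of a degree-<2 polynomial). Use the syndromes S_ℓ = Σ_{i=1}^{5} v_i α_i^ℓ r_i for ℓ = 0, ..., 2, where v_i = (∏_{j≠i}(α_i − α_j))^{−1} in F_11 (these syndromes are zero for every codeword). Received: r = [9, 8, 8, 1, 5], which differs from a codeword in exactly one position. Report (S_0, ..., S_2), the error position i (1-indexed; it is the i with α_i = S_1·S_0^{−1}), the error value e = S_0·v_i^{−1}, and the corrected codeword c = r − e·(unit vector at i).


S = (4, 5, 9), error at position 2, error magnitude e = 6, c = [9, 2, 8, 1, 5].

Step 1: column multipliers v_i = (∏_{j≠i}(α_i − α_j))^{−1} mod 11.
  i = 1 (α = 9): (9−4)(9−2)(9−8)(9−3) = 5·7·1·6 = 210 ≡ 1, so v_1 = 1^{−1} = 1 (mod 11).
  i = 2 (α = 4): (4−9)(4−2)(4−8)(4−3) = (−5)·2·(−4)·1 = 40 ≡ 7, so v_2 = 7^{−1} = 8 (mod 11).
  i = 3 (α = 2): (2−9)(2−4)(2−8)(2−3) = (−7)·(−2)·(−6)·(−1) = 84 ≡ 7, so v_3 = 7^{−1} = 8 (mod 11).
  i = 4 (α = 8): (8−9)(8−4)(8−2)(8−3) = (−1)·4·6·5 = −120 ≡ 1, so v_4 = 1^{−1} = 1 (mod 11).
  i = 5 (α = 3): (3−9)(3−4)(3−2)(3−8) = (−6)·(−1)·1·(−5) = −30 ≡ 3, so v_5 = 3^{−1} = 4 (mod 11).
  v = [1, 8, 8, 1, 4].
Step 2: syndromes of r = [9, 8, 8, 1, 5] (all sums mod 11).
  S_0 = Σ v_i r_i = 1·9 + 8·8 + 8·8 + 1·1 + 4·5 = 158 ≡ 4.
  S_1 = Σ v_i α_i r_i = 1·9·9 + 8·4·8 + 8·2·8 + 1·8·1 + 4·3·5 = 533 ≡ 5.
  α_i^2 mod 11 = [4, 5, 4, 9, 9].
  S_2 = Σ v_i α_i^2 r_i = 1·4·9 + 8·5·8 + 8·4·8 + 1·9·1 + 4·9·5 = 801 ≡ 9.
  S = (4, 5, 9) ≠ 0, so r is not a codeword (an error is present).
Step 3: locate the error. For a single error e at position i, S_ℓ = v_i·e·α_i^ℓ, so α_err = S_1/S_0.
  S_0^{−1} = 4^{−1} = 3 (mod 11), so α_err = 5·3 = 15 ≡ 4 = α_2. Error position i = 2.
  Consistency check: S_2/S_1 = 9·9 = 81 ≡ 4 = α_err ✓ (single-error assumption holds).
Step 4: error magnitude e = S_0/v_2 = S_0·∏_{j≠2}(α_2 − α_j) = 4·7 = 28 ≡ 6 (mod 11).
Step 5: correct position 2: c_2 = r_2 − e = 8 − 6 ≡ 2 (mod 11). Hence c = [9, 2, 8, 1, 5].
  Check: interpolating c through the α_i gives m(x) = 3 + 8·x (degree < 2) with m(α_i) = c_i for every i, so c is indeed a codeword.


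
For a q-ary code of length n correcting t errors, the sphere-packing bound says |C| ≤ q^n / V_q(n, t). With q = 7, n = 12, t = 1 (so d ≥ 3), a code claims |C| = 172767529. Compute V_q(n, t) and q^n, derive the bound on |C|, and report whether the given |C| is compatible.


V_q(n, t) = 73, q^n = 13841287201, Hamming bound = 189606673, |C| = 172767529 ≤ bound (satisfied).

Step 1: Compute V_q(n, t) = Σ_{j=0}^1 C(n, j) (q−1)^j.
  j = 0: C(12,0)·(6)^0 = 1·1 = 1.
  j = 1: C(12,1)·(6)^1 = 12·6 = 72.
  V_q(n, t) = 1 + 72 = 73.
Step 2: q^n = 7^12 = 13841287201.
Step 3: Hamming bound ⌊q^n / V_q(n,t)⌋ = ⌊13841287201/73⌋ = 189606673.
Step 4: Compare |C| = 172767529 to 189606673: satisfied.
The claimed |C| lies below the Hamming bound.


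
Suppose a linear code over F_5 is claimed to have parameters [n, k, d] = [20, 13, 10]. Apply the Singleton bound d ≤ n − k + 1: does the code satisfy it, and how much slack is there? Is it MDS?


Singleton RHS = n − k + 1 = 8, slack = -2, bound violated (no such code; not MDS).

Singleton bound: d ≤ n − k + 1.
Here n = 20, k = 13, so n − k + 1 = 8.
Given d = 10, check d ≤ 8: NO.
Slack = (n − k + 1) − d = -2.
The slack is negative: d = 10 exceeds n − k + 1 = 8 by 2, so the Singleton bound is violated and no linear [20, 13, 10]_5 code can exist. In particular it is not MDS (MDS requires d = n − k + 1 exactly).
Description: the claimed parameters are [20, 13, 10]_5; such a code would be impossible (violates the Singleton bound).


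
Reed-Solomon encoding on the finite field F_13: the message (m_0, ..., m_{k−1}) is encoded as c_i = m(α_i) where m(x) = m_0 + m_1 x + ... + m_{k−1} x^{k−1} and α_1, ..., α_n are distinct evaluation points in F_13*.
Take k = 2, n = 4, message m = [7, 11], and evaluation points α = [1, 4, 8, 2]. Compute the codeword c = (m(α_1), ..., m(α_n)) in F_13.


c = [5, 12, 4, 3]

Message polynomial: m(x) = 7 + 11·x (mod 13).
For each evaluation point α_i, compute m(α_i) mod 13:
  α_1 = 1: Horner steps 11 → 5, so m(1) = 5.
  α_2 = 4: Horner steps 11 → 12, so m(4) = 12.
  α_3 = 8: Horner steps 11 → 4, so m(8) = 4.
  α_4 = 2: Horner steps 11 → 3, so m(2) = 3.
Codeword c = [5, 12, 4, 3] ∈ F_13^4.


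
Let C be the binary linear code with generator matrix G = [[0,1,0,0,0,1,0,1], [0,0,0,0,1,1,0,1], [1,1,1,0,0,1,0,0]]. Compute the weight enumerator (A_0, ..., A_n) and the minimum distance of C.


Weight distribution: A_0 = 1, A_2 = 1, A_3 = 3, A_4 = 2, A_5 = 1. Minimum distance d = 2.

Enumerate all 2^3 = 8 messages m ∈ F_2^3.
For each, compute codeword c = mG in F_2^8, then tally its weight.
  m = 000 → c = 00000000, weight = 0.
  m = 100 → c = 01000101, weight = 3.
  m = 010 → c = 00001101, weight = 3.
  m = 110 → c = 01001000, weight = 2.
  m = 001 → c = 11100100, weight = 4.
  m = 101 → c = 10100001, weight = 3.
  m = 011 → c = 11101001, weight = 5.
  m = 111 → c = 10101100, weight = 4.
Tally weights:
  weight 0: 1 codewords.
  weight 2: 1 codewords.
  weight 3: 3 codewords.
  weight 4: 2 codewords.
  weight 5: 1 codewords.
Minimum distance d = smallest w > 0 with A_w > 0 = 2.
Sanity: Σ A_w = 8 = 2^3 = 8 ✓.


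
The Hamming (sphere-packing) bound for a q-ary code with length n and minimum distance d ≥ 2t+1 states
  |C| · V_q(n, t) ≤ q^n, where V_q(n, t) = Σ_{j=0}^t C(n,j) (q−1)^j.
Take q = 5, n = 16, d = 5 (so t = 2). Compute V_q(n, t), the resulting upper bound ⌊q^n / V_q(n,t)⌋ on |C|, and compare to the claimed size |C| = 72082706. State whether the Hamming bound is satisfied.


V_q(n, t) = 1985, q^n = 152587890625, Hamming bound = 76870473, |C| = 72082706 ≤ bound (satisfied).

Step 1: Compute V_q(n, t) = Σ_{j=0}^2 C(n, j) (q−1)^j.
  j = 0: C(16,0)·(4)^0 = 1·1 = 1.
  j = 1: C(16,1)·(4)^1 = 16·4 = 64.
  j = 2: C(16,2)·(4)^2 = 120·16 = 1920.
  V_q(n, t) = 1 + 64 + 1920 = 1985.
Step 2: q^n = 5^16 = 152587890625.
Step 3: Hamming bound ⌊q^n / V_q(n,t)⌋ = ⌊152587890625/1985⌋ = 76870473.
Step 4: Compare |C| = 72082706 to 76870473: satisfied.
The claimed |C| lies below the Hamming bound.
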